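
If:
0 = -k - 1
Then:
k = -1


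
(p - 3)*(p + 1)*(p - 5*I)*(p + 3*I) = p^4 - 2*p^3 - 2*I*p^3 + 12*p^2 + 4*I*p^2 - 30*p + 6*I*p - 45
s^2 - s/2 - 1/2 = (s - 1)*(s + 1/2)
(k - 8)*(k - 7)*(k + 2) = k^3 - 13*k^2 + 26*k + 112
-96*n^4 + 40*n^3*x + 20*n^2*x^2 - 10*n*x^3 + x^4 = (-6*n + x)*(-4*n + x)*(-2*n + x)*(2*n + x)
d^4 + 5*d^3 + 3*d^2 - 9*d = d*(d - 1)*(d + 3)^2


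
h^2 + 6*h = h*(h + 6)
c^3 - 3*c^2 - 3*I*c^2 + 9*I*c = c*(c - 3)*(c - 3*I)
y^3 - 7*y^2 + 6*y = y*(y - 6)*(y - 1)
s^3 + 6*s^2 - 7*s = s*(s - 1)*(s + 7)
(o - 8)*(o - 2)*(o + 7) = o^3 - 3*o^2 - 54*o + 112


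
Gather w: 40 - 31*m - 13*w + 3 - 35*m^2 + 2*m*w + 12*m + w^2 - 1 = -35*m^2 - 19*m + w^2 + w*(2*m - 13) + 42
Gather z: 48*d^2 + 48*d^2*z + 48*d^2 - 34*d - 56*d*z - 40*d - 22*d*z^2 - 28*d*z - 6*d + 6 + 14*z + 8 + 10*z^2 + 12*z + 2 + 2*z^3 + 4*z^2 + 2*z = 96*d^2 - 80*d + 2*z^3 + z^2*(14 - 22*d) + z*(48*d^2 - 84*d + 28) + 16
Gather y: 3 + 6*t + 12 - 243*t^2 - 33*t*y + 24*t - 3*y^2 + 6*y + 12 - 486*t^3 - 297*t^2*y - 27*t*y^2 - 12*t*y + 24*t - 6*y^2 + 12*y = -486*t^3 - 243*t^2 + 54*t + y^2*(-27*t - 9) + y*(-297*t^2 - 45*t + 18) + 27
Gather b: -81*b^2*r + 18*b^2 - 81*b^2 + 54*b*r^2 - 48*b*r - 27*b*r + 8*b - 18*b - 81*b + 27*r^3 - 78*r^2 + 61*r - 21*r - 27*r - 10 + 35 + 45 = b^2*(-81*r - 63) + b*(54*r^2 - 75*r - 91) + 27*r^3 - 78*r^2 + 13*r + 70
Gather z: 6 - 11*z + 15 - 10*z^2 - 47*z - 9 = -10*z^2 - 58*z + 12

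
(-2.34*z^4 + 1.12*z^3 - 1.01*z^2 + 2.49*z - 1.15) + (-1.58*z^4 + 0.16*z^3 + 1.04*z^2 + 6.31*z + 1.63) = -3.92*z^4 + 1.28*z^3 + 0.03*z^2 + 8.8*z + 0.48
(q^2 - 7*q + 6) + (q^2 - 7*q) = 2*q^2 - 14*q + 6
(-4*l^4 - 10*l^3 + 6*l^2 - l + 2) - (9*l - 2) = -4*l^4 - 10*l^3 + 6*l^2 - 10*l + 4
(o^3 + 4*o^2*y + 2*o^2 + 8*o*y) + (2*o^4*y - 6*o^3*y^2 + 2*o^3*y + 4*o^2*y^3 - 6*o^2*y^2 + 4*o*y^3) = 2*o^4*y - 6*o^3*y^2 + 2*o^3*y + o^3 + 4*o^2*y^3 - 6*o^2*y^2 + 4*o^2*y + 2*o^2 + 4*o*y^3 + 8*o*y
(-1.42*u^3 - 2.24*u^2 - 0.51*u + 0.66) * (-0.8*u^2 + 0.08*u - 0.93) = 1.136*u^5 + 1.6784*u^4 + 1.5494*u^3 + 1.5144*u^2 + 0.5271*u - 0.6138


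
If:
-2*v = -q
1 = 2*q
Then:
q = 1/2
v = 1/4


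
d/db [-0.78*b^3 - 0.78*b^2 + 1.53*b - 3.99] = -2.34*b^2 - 1.56*b + 1.53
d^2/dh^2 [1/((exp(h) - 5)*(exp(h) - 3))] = 4*(exp(3*h) - 6*exp(2*h) + exp(h) + 30)*exp(h)/(exp(6*h) - 24*exp(5*h) + 237*exp(4*h) - 1232*exp(3*h) + 3555*exp(2*h) - 5400*exp(h) + 3375)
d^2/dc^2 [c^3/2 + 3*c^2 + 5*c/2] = 3*c + 6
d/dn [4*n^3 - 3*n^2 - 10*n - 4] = 12*n^2 - 6*n - 10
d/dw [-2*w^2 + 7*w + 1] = 7 - 4*w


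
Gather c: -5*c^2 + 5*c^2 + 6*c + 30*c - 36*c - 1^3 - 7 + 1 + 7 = 0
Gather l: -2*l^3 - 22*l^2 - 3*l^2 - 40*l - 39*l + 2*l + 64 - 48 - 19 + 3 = -2*l^3 - 25*l^2 - 77*l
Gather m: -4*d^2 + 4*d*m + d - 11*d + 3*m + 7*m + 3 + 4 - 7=-4*d^2 - 10*d + m*(4*d + 10)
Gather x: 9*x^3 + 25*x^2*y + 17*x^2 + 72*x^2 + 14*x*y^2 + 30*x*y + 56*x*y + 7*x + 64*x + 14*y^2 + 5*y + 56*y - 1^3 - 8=9*x^3 + x^2*(25*y + 89) + x*(14*y^2 + 86*y + 71) + 14*y^2 + 61*y - 9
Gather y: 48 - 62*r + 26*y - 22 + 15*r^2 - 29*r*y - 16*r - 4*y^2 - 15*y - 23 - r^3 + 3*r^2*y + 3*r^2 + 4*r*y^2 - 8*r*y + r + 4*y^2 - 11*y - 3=-r^3 + 18*r^2 + 4*r*y^2 - 77*r + y*(3*r^2 - 37*r)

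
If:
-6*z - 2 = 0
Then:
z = -1/3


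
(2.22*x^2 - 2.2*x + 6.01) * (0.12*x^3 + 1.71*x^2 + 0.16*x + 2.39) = 0.2664*x^5 + 3.5322*x^4 - 2.6856*x^3 + 15.2309*x^2 - 4.2964*x + 14.3639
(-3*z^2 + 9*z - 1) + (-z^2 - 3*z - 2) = -4*z^2 + 6*z - 3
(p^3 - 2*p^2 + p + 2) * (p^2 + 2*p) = p^5 - 3*p^3 + 4*p^2 + 4*p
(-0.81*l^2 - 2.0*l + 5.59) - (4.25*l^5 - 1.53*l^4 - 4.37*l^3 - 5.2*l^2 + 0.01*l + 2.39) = -4.25*l^5 + 1.53*l^4 + 4.37*l^3 + 4.39*l^2 - 2.01*l + 3.2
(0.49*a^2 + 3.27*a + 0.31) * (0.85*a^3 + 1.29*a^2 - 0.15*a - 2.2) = 0.4165*a^5 + 3.4116*a^4 + 4.4083*a^3 - 1.1686*a^2 - 7.2405*a - 0.682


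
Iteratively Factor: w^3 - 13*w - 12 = (w - 4)*(w^2 + 4*w + 3) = (w - 4)*(w + 1)*(w + 3)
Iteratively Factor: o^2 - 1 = (o - 1)*(o + 1)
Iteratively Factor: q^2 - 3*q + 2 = (q - 2)*(q - 1)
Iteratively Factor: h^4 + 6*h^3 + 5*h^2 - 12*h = (h)*(h^3 + 6*h^2 + 5*h - 12) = h*(h + 3)*(h^2 + 3*h - 4) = h*(h + 3)*(h + 4)*(h - 1)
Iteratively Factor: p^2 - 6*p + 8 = (p - 2)*(p - 4)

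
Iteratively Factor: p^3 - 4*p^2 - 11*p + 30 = (p - 5)*(p^2 + p - 6) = (p - 5)*(p + 3)*(p - 2)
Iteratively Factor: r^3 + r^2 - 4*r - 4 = (r - 2)*(r^2 + 3*r + 2) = (r - 2)*(r + 1)*(r + 2)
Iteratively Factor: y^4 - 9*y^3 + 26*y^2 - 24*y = (y - 3)*(y^3 - 6*y^2 + 8*y) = (y - 4)*(y - 3)*(y^2 - 2*y) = (y - 4)*(y - 3)*(y - 2)*(y)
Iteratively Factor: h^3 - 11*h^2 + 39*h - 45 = (h - 3)*(h^2 - 8*h + 15) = (h - 3)^2*(h - 5)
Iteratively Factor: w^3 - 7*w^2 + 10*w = (w - 5)*(w^2 - 2*w) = (w - 5)*(w - 2)*(w)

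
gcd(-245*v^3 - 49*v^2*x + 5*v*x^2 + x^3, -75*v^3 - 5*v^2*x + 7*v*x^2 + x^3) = 5*v + x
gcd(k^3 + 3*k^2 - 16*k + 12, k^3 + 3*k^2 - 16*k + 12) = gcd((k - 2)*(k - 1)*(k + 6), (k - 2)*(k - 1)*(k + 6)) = k^3 + 3*k^2 - 16*k + 12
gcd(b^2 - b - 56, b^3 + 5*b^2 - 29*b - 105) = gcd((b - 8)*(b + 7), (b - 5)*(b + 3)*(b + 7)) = b + 7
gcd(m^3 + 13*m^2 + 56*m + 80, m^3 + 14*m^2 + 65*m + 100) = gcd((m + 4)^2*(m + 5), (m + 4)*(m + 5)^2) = m^2 + 9*m + 20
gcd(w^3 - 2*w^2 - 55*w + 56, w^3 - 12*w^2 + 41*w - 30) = w - 1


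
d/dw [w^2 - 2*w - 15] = 2*w - 2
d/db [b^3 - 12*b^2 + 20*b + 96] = 3*b^2 - 24*b + 20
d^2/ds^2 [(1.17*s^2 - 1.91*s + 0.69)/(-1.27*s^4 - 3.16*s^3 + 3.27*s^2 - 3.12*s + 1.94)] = (-11.322558*s^8 + 8.79500400000001*s^7 + 67.301282*s^6 + 39.401598*s^5 - 194.901246*s^4 + 76.1546300000001*s^3 + 79.556286*s^2 - 55.841868*s + 9.635844)/(2.048383*s^12 + 15.290292*s^11 + 22.222587*s^10 - 32.087744*s^9 + 8.52123899999999*s^8 + 70.377972*s^7 - 201.091659*s^6 + 266.523768*s^5 - 258.148914*s^4 + 184.806192*s^3 - 93.575124*s^2 + 35.227296*s - 7.301384)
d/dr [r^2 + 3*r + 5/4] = 2*r + 3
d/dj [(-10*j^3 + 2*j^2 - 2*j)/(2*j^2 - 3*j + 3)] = 2*(-10*j^4 + 30*j^3 - 46*j^2 + 6*j - 3)/(4*j^4 - 12*j^3 + 21*j^2 - 18*j + 9)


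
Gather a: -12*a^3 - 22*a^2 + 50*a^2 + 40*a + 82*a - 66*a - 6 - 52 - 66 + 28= -12*a^3 + 28*a^2 + 56*a - 96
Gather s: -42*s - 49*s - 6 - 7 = -91*s - 13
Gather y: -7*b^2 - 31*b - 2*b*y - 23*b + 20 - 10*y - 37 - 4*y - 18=-7*b^2 - 54*b + y*(-2*b - 14) - 35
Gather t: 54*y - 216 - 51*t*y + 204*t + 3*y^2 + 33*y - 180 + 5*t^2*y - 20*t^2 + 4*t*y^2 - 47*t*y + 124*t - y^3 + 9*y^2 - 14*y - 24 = t^2*(5*y - 20) + t*(4*y^2 - 98*y + 328) - y^3 + 12*y^2 + 73*y - 420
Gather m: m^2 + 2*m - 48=m^2 + 2*m - 48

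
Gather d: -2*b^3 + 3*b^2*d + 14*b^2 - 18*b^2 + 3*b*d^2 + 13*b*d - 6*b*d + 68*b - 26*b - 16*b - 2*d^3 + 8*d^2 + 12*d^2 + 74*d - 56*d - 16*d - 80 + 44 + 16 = -2*b^3 - 4*b^2 + 26*b - 2*d^3 + d^2*(3*b + 20) + d*(3*b^2 + 7*b + 2) - 20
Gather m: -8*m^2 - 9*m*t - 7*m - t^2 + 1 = -8*m^2 + m*(-9*t - 7) - t^2 + 1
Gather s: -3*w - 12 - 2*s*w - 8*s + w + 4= s*(-2*w - 8) - 2*w - 8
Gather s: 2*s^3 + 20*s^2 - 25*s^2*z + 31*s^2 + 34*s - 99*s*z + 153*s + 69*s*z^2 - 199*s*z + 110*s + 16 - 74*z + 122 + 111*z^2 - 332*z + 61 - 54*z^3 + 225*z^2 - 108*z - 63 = 2*s^3 + s^2*(51 - 25*z) + s*(69*z^2 - 298*z + 297) - 54*z^3 + 336*z^2 - 514*z + 136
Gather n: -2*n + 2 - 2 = -2*n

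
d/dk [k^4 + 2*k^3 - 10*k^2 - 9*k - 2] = 4*k^3 + 6*k^2 - 20*k - 9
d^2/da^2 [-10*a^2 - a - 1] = -20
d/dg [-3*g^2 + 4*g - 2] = 4 - 6*g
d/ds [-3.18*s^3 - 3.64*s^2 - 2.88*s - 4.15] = -9.54*s^2 - 7.28*s - 2.88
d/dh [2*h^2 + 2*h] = 4*h + 2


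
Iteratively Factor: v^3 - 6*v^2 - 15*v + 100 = (v - 5)*(v^2 - v - 20) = (v - 5)*(v + 4)*(v - 5)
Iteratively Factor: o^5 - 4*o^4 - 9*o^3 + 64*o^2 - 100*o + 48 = (o - 2)*(o^4 - 2*o^3 - 13*o^2 + 38*o - 24) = (o - 3)*(o - 2)*(o^3 + o^2 - 10*o + 8) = (o - 3)*(o - 2)^2*(o^2 + 3*o - 4) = (o - 3)*(o - 2)^2*(o - 1)*(o + 4)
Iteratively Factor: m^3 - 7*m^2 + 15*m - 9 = (m - 3)*(m^2 - 4*m + 3) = (m - 3)*(m - 1)*(m - 3)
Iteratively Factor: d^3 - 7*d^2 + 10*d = (d - 5)*(d^2 - 2*d) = (d - 5)*(d - 2)*(d)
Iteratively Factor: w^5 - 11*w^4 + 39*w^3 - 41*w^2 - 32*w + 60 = (w - 5)*(w^4 - 6*w^3 + 9*w^2 + 4*w - 12) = (w - 5)*(w - 2)*(w^3 - 4*w^2 + w + 6) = (w - 5)*(w - 3)*(w - 2)*(w^2 - w - 2) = (w - 5)*(w - 3)*(w - 2)^2*(w + 1)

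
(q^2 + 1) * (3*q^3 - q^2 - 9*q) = 3*q^5 - q^4 - 6*q^3 - q^2 - 9*q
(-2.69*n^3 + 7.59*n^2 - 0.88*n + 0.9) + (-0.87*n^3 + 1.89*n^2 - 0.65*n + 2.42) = -3.56*n^3 + 9.48*n^2 - 1.53*n + 3.32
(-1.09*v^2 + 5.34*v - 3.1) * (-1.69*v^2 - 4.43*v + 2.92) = 1.8421*v^4 - 4.1959*v^3 - 21.6*v^2 + 29.3258*v - 9.052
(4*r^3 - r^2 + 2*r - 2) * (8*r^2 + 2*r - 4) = 32*r^5 - 2*r^3 - 8*r^2 - 12*r + 8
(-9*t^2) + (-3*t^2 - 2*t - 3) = -12*t^2 - 2*t - 3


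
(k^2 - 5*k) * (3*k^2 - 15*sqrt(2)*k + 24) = 3*k^4 - 15*sqrt(2)*k^3 - 15*k^3 + 24*k^2 + 75*sqrt(2)*k^2 - 120*k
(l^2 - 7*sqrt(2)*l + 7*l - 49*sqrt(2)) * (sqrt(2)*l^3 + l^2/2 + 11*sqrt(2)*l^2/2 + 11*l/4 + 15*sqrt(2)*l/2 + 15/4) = sqrt(2)*l^5 - 27*l^4/2 + 25*sqrt(2)*l^4/2 - 675*l^3/4 + 85*sqrt(2)*l^3/2 - 621*l^2 + 35*sqrt(2)*l^2/4 - 2835*l/4 - 161*sqrt(2)*l - 735*sqrt(2)/4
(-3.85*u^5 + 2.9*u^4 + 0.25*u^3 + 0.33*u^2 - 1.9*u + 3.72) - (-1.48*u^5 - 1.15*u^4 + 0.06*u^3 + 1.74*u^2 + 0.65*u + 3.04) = -2.37*u^5 + 4.05*u^4 + 0.19*u^3 - 1.41*u^2 - 2.55*u + 0.68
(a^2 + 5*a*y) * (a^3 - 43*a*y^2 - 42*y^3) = a^5 + 5*a^4*y - 43*a^3*y^2 - 257*a^2*y^3 - 210*a*y^4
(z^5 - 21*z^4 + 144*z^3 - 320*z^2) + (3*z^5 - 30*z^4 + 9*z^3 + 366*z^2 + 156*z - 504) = 4*z^5 - 51*z^4 + 153*z^3 + 46*z^2 + 156*z - 504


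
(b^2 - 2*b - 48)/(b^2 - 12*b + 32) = (b + 6)/(b - 4)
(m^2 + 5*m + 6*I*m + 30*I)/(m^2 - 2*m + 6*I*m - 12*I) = (m + 5)/(m - 2)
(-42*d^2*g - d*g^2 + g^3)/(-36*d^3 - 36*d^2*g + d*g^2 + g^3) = g*(7*d - g)/(6*d^2 + 5*d*g - g^2)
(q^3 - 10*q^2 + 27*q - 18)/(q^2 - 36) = (q^2 - 4*q + 3)/(q + 6)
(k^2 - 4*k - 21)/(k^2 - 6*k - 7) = (k + 3)/(k + 1)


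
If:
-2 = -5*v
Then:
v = 2/5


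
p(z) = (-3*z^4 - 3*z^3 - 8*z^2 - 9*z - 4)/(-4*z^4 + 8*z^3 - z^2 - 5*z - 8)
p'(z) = (-12*z^3 - 9*z^2 - 16*z - 9)/(-4*z^4 + 8*z^3 - z^2 - 5*z - 8) + (16*z^3 - 24*z^2 + 2*z + 5)*(-3*z^4 - 3*z^3 - 8*z^2 - 9*z - 4)/(-4*z^4 + 8*z^3 - z^2 - 5*z - 8)^2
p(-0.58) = 0.16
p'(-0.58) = 0.22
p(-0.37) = 0.25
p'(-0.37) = 0.54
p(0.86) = 2.09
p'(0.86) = 3.83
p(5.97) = 1.39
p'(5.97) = -0.17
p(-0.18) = 0.37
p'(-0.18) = 0.69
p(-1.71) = 0.30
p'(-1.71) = -0.11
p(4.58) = 1.75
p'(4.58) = -0.39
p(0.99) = 2.65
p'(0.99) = 4.80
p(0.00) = 0.50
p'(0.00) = 0.81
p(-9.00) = 0.56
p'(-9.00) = -0.02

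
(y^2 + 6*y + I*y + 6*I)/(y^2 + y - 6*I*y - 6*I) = (y^2 + y*(6 + I) + 6*I)/(y^2 + y*(1 - 6*I) - 6*I)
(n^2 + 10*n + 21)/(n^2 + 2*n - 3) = (n + 7)/(n - 1)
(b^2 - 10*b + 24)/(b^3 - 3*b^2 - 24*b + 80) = (b - 6)/(b^2 + b - 20)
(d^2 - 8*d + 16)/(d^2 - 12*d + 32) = (d - 4)/(d - 8)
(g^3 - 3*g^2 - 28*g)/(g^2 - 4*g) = (g^2 - 3*g - 28)/(g - 4)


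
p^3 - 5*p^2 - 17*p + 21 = (p - 7)*(p - 1)*(p + 3)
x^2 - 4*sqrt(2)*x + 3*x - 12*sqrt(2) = (x + 3)*(x - 4*sqrt(2))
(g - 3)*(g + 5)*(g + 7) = g^3 + 9*g^2 - g - 105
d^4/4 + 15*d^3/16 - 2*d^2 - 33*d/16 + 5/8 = (d/4 + 1/4)*(d - 2)*(d - 1/4)*(d + 5)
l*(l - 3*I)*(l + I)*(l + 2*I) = l^4 + 7*l^2 + 6*I*l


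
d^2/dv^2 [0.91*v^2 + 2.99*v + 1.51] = 1.82000000000000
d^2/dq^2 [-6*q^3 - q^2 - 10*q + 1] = -36*q - 2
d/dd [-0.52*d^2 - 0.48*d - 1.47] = -1.04*d - 0.48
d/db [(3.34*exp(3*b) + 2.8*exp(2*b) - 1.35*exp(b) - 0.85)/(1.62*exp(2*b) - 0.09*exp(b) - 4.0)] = (5.4108*exp(4*b) - 0.6012*exp(3*b) - 38.145*exp(2*b) - 19.646*exp(b) + 5.3235)*exp(b)/(2.6244*exp(4*b) - 0.2916*exp(3*b) - 12.9519*exp(2*b) + 0.72*exp(b) + 16.0)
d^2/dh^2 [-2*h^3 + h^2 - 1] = 2 - 12*h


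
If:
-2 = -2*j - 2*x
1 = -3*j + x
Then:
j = 0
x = 1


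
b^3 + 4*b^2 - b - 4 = (b - 1)*(b + 1)*(b + 4)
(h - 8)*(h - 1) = h^2 - 9*h + 8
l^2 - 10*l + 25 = (l - 5)^2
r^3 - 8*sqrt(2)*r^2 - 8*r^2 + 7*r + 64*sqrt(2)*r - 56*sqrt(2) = (r - 7)*(r - 1)*(r - 8*sqrt(2))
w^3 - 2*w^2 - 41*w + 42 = (w - 7)*(w - 1)*(w + 6)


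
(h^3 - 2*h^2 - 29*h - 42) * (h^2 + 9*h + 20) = h^5 + 7*h^4 - 27*h^3 - 343*h^2 - 958*h - 840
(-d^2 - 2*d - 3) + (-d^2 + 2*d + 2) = -2*d^2 - 1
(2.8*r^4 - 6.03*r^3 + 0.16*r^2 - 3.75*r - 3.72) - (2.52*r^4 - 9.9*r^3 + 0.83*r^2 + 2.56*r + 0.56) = 0.28*r^4 + 3.87*r^3 - 0.67*r^2 - 6.31*r - 4.28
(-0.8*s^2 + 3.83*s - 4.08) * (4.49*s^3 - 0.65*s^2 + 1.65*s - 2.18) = -3.592*s^5 + 17.7167*s^4 - 22.1287*s^3 + 10.7155*s^2 - 15.0814*s + 8.8944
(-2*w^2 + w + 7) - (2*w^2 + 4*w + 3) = -4*w^2 - 3*w + 4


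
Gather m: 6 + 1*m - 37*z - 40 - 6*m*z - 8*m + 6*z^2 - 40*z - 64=m*(-6*z - 7) + 6*z^2 - 77*z - 98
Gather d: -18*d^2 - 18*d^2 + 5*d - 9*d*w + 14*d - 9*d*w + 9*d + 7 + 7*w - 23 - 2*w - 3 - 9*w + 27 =-36*d^2 + d*(28 - 18*w) - 4*w + 8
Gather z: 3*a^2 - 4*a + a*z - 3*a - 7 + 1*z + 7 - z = 3*a^2 + a*z - 7*a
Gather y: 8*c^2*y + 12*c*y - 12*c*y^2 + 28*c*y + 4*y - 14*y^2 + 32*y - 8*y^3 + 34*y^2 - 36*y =-8*y^3 + y^2*(20 - 12*c) + y*(8*c^2 + 40*c)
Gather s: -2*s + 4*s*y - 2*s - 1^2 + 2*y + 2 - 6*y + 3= s*(4*y - 4) - 4*y + 4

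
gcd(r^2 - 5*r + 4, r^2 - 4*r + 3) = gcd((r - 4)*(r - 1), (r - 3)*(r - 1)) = r - 1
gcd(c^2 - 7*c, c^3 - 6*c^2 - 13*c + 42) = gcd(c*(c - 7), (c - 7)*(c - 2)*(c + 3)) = c - 7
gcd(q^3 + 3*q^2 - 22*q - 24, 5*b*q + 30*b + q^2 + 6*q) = q + 6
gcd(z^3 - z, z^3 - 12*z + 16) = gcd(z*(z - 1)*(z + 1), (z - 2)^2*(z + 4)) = 1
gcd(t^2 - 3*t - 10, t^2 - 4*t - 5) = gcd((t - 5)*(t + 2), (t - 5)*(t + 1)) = t - 5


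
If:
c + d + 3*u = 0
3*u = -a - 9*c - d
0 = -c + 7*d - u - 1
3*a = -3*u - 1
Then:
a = -19/69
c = 19/552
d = 77/552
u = -4/69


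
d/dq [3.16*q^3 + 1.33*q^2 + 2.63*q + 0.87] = 9.48*q^2 + 2.66*q + 2.63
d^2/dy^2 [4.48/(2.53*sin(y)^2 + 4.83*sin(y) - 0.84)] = (-114.704128*sin(y)^4 - 164.235456*sin(y)^3 + 29.459136*sin(y)^2 + 310.294656*sin(y) + 228.068736)/(2.53*sin(y)^2 + 4.83*sin(y) - 0.84)^3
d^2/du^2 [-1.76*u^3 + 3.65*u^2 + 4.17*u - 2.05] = 7.3 - 10.56*u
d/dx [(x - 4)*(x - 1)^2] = 3*(x - 3)*(x - 1)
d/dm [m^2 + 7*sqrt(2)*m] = 2*m + 7*sqrt(2)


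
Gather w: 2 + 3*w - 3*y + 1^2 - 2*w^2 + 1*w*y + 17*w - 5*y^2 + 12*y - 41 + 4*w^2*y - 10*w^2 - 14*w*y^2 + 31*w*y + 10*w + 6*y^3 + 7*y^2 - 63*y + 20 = w^2*(4*y - 12) + w*(-14*y^2 + 32*y + 30) + 6*y^3 + 2*y^2 - 54*y - 18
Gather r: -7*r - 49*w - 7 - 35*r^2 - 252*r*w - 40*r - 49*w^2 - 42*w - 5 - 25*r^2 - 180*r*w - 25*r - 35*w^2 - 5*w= -60*r^2 + r*(-432*w - 72) - 84*w^2 - 96*w - 12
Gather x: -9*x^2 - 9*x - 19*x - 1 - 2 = -9*x^2 - 28*x - 3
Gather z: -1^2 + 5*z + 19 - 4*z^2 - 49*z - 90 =-4*z^2 - 44*z - 72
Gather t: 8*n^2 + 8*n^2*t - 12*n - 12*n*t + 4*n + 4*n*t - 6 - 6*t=8*n^2 - 8*n + t*(8*n^2 - 8*n - 6) - 6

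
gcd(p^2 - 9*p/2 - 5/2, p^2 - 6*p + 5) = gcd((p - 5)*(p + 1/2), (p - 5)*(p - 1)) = p - 5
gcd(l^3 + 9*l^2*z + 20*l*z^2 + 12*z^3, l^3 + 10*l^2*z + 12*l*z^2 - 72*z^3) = l + 6*z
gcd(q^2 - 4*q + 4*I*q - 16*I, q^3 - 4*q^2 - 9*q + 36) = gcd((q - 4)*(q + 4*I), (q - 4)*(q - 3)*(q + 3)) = q - 4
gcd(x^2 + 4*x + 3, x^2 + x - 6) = x + 3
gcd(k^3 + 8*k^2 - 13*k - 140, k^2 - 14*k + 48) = 1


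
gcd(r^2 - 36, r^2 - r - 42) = r + 6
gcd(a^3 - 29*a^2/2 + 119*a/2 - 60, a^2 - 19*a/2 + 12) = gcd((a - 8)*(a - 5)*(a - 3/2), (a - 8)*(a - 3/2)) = a^2 - 19*a/2 + 12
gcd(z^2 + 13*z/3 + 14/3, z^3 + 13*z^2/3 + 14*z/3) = z^2 + 13*z/3 + 14/3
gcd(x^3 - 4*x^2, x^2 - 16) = x - 4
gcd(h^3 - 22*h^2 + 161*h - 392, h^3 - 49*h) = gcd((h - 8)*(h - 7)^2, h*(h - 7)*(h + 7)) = h - 7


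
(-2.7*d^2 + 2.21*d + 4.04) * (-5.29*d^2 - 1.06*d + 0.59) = 14.283*d^4 - 8.8289*d^3 - 25.3072*d^2 - 2.9785*d + 2.3836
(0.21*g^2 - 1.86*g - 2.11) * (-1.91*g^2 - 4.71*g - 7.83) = -0.4011*g^4 + 2.5635*g^3 + 11.1464*g^2 + 24.5019*g + 16.5213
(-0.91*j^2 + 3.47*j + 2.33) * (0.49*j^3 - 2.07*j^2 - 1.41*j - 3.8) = -0.4459*j^5 + 3.584*j^4 - 4.7581*j^3 - 6.2578*j^2 - 16.4713*j - 8.854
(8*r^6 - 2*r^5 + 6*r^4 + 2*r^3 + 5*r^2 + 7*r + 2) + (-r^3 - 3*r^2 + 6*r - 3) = 8*r^6 - 2*r^5 + 6*r^4 + r^3 + 2*r^2 + 13*r - 1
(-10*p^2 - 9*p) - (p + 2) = -10*p^2 - 10*p - 2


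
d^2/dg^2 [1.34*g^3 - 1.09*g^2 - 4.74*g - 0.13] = 8.04*g - 2.18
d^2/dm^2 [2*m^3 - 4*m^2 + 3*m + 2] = 12*m - 8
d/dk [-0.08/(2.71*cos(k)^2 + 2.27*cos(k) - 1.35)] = -(0.4336*cos(k) + 0.1816)*sin(k)/(2.71*cos(k)^2 + 2.27*cos(k) - 1.35)^2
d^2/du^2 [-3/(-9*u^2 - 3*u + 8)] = 54*(-9*u^2 - 3*u + (6*u + 1)^2 + 8)/(9*u^2 + 3*u - 8)^3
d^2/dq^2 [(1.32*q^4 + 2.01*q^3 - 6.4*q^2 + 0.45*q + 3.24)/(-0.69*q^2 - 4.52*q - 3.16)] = (-1.256904*q^6 - 24.700896*q^5 - 179.077536*q^4 - 415.375314*q^3 - 423.41004*q^2 - 175.168728*q + 22.41056)/(0.328509*q^6 + 6.455916*q^5 + 46.804356*q^4 + 151.477856*q^3 + 214.350384*q^2 + 135.404736*q + 31.554496)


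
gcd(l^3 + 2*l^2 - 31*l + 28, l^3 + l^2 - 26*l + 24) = l^2 - 5*l + 4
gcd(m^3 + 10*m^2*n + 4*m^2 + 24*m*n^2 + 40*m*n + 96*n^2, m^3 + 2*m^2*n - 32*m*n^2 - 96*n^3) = m + 4*n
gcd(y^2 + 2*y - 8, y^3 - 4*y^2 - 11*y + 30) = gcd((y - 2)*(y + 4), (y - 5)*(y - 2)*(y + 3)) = y - 2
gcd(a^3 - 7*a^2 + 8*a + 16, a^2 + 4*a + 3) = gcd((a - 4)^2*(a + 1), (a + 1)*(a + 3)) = a + 1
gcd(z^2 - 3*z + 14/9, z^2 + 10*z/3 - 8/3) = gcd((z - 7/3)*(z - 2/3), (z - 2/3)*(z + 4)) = z - 2/3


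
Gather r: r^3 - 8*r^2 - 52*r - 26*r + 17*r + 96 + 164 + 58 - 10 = r^3 - 8*r^2 - 61*r + 308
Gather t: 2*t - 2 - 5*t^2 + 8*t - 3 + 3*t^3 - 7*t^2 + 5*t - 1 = 3*t^3 - 12*t^2 + 15*t - 6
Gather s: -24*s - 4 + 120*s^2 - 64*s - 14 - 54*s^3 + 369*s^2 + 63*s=-54*s^3 + 489*s^2 - 25*s - 18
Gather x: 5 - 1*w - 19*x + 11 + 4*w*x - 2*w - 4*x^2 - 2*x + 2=-3*w - 4*x^2 + x*(4*w - 21) + 18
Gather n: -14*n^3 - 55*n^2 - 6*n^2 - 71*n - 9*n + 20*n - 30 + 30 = -14*n^3 - 61*n^2 - 60*n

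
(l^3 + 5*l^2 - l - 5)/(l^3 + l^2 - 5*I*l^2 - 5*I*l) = (l^2 + 4*l - 5)/(l*(l - 5*I))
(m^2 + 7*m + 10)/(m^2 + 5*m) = (m + 2)/m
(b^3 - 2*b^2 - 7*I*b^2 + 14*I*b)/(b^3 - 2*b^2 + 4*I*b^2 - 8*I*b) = (b - 7*I)/(b + 4*I)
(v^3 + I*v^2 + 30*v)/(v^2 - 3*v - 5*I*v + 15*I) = v*(v + 6*I)/(v - 3)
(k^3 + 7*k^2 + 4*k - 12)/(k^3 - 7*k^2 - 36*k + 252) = (k^2 + k - 2)/(k^2 - 13*k + 42)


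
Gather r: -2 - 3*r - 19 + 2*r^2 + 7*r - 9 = 2*r^2 + 4*r - 30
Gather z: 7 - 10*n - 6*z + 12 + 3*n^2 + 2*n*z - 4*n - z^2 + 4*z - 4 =3*n^2 - 14*n - z^2 + z*(2*n - 2) + 15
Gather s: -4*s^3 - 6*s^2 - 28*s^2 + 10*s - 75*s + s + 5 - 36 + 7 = -4*s^3 - 34*s^2 - 64*s - 24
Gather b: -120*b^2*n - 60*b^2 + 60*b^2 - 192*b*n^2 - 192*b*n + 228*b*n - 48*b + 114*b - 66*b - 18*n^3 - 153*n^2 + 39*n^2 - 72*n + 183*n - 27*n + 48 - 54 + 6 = -120*b^2*n + b*(-192*n^2 + 36*n) - 18*n^3 - 114*n^2 + 84*n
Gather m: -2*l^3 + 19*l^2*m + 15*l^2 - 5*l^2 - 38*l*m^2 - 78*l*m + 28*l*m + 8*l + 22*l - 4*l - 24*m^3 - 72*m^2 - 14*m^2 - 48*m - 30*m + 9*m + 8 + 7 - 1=-2*l^3 + 10*l^2 + 26*l - 24*m^3 + m^2*(-38*l - 86) + m*(19*l^2 - 50*l - 69) + 14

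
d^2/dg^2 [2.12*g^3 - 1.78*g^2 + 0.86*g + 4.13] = 12.72*g - 3.56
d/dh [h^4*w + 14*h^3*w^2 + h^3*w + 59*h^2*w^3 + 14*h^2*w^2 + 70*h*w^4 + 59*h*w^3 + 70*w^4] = w*(4*h^3 + 42*h^2*w + 3*h^2 + 118*h*w^2 + 28*h*w + 70*w^3 + 59*w^2)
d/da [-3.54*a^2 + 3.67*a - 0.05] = 3.67 - 7.08*a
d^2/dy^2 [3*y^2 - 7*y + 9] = 6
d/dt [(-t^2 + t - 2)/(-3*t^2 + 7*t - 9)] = (-4*t^2 + 6*t + 5)/(9*t^4 - 42*t^3 + 103*t^2 - 126*t + 81)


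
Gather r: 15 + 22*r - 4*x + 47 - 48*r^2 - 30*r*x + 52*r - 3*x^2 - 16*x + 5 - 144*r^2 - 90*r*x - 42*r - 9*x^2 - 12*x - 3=-192*r^2 + r*(32 - 120*x) - 12*x^2 - 32*x + 64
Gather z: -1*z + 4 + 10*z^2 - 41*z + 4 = 10*z^2 - 42*z + 8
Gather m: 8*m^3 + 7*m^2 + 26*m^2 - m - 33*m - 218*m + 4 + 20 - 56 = 8*m^3 + 33*m^2 - 252*m - 32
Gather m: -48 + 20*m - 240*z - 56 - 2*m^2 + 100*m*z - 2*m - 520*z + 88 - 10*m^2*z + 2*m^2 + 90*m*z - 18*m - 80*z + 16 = -10*m^2*z + 190*m*z - 840*z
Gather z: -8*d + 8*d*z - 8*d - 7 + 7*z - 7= -16*d + z*(8*d + 7) - 14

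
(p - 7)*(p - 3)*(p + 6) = p^3 - 4*p^2 - 39*p + 126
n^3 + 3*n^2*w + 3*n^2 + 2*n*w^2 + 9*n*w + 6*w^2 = (n + 3)*(n + w)*(n + 2*w)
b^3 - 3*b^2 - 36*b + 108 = (b - 6)*(b - 3)*(b + 6)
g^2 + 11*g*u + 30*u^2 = (g + 5*u)*(g + 6*u)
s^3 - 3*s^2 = s^2*(s - 3)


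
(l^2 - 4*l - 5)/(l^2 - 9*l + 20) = (l + 1)/(l - 4)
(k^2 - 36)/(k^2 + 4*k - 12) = (k - 6)/(k - 2)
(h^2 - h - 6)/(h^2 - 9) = (h + 2)/(h + 3)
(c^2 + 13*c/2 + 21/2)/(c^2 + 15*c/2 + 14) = (c + 3)/(c + 4)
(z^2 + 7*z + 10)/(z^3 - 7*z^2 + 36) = (z + 5)/(z^2 - 9*z + 18)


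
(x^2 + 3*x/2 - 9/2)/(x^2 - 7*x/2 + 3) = (x + 3)/(x - 2)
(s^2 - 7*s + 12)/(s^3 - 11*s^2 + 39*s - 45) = (s - 4)/(s^2 - 8*s + 15)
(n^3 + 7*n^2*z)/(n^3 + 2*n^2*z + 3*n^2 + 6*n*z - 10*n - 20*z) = n^2*(n + 7*z)/(n^3 + 2*n^2*z + 3*n^2 + 6*n*z - 10*n - 20*z)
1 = 1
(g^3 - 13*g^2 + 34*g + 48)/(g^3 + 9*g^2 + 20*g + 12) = (g^2 - 14*g + 48)/(g^2 + 8*g + 12)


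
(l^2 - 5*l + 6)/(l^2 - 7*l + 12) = (l - 2)/(l - 4)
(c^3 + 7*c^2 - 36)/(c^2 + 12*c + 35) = (c^3 + 7*c^2 - 36)/(c^2 + 12*c + 35)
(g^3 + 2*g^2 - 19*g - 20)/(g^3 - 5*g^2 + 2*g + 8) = (g + 5)/(g - 2)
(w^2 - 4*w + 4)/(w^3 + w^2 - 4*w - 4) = (w - 2)/(w^2 + 3*w + 2)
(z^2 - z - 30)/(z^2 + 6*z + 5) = (z - 6)/(z + 1)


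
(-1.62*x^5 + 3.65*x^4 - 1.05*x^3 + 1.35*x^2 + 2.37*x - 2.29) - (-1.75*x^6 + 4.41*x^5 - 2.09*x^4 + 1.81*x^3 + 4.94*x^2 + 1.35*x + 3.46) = 1.75*x^6 - 6.03*x^5 + 5.74*x^4 - 2.86*x^3 - 3.59*x^2 + 1.02*x - 5.75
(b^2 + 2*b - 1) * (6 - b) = -b^3 + 4*b^2 + 13*b - 6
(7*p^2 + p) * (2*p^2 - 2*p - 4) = 14*p^4 - 12*p^3 - 30*p^2 - 4*p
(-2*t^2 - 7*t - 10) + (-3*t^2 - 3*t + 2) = -5*t^2 - 10*t - 8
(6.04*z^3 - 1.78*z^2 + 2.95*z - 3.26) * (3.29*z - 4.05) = 19.8716*z^4 - 30.3182*z^3 + 16.9145*z^2 - 22.6729*z + 13.203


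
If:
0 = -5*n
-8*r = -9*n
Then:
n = 0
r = 0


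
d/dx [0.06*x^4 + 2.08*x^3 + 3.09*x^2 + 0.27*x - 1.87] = 0.24*x^3 + 6.24*x^2 + 6.18*x + 0.27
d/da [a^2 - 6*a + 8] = 2*a - 6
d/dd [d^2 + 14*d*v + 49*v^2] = 2*d + 14*v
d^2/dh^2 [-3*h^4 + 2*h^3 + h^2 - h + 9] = -36*h^2 + 12*h + 2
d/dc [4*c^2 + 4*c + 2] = 8*c + 4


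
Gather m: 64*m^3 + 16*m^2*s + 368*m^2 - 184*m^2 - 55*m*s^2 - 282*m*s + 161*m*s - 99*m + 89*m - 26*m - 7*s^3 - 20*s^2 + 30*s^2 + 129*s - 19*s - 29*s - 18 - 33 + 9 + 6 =64*m^3 + m^2*(16*s + 184) + m*(-55*s^2 - 121*s - 36) - 7*s^3 + 10*s^2 + 81*s - 36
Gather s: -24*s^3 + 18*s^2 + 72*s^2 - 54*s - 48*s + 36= -24*s^3 + 90*s^2 - 102*s + 36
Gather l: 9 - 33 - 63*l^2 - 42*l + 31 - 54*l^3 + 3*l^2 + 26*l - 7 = -54*l^3 - 60*l^2 - 16*l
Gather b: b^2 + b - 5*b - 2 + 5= b^2 - 4*b + 3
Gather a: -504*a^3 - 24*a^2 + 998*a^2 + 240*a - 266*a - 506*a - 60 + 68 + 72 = -504*a^3 + 974*a^2 - 532*a + 80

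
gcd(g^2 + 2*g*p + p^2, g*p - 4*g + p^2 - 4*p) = g + p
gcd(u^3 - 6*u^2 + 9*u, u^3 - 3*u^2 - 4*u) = u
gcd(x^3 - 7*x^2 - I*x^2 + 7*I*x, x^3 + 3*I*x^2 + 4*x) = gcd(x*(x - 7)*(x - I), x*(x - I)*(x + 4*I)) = x^2 - I*x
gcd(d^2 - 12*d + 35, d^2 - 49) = d - 7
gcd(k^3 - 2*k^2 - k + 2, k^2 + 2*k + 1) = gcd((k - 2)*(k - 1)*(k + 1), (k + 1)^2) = k + 1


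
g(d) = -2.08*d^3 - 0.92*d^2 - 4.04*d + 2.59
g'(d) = -6.24*d^2 - 1.84*d - 4.04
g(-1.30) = 10.86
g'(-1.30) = -12.19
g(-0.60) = 5.13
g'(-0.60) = -5.18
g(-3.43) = 89.56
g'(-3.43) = -71.14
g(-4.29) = 167.21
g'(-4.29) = -110.99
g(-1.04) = 8.14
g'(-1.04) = -8.88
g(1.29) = -8.62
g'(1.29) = -16.80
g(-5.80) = 400.91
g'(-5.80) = -203.28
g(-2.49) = 39.06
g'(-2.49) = -38.15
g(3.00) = -73.97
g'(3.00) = -65.72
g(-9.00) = 1480.75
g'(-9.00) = -492.92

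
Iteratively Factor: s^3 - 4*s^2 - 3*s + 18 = (s + 2)*(s^2 - 6*s + 9) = (s - 3)*(s + 2)*(s - 3)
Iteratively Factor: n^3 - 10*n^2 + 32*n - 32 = (n - 2)*(n^2 - 8*n + 16) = (n - 4)*(n - 2)*(n - 4)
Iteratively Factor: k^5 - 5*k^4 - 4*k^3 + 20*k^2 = (k)*(k^4 - 5*k^3 - 4*k^2 + 20*k) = k^2*(k^3 - 5*k^2 - 4*k + 20) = k^2*(k - 2)*(k^2 - 3*k - 10) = k^2*(k - 2)*(k + 2)*(k - 5)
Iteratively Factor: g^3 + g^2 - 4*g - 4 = (g - 2)*(g^2 + 3*g + 2) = (g - 2)*(g + 2)*(g + 1)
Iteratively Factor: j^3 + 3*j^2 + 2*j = (j + 1)*(j^2 + 2*j) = (j + 1)*(j + 2)*(j)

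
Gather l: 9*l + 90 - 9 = 9*l + 81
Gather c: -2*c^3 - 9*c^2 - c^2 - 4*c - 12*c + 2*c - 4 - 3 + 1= -2*c^3 - 10*c^2 - 14*c - 6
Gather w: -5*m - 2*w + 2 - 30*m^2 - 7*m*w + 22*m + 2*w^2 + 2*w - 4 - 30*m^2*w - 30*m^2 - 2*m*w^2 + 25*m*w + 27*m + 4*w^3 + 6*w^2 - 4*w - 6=-60*m^2 + 44*m + 4*w^3 + w^2*(8 - 2*m) + w*(-30*m^2 + 18*m - 4) - 8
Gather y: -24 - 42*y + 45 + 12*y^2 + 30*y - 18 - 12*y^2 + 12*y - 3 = 0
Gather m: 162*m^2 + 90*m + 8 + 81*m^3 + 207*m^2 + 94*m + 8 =81*m^3 + 369*m^2 + 184*m + 16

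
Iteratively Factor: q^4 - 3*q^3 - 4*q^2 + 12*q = (q)*(q^3 - 3*q^2 - 4*q + 12) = q*(q + 2)*(q^2 - 5*q + 6) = q*(q - 3)*(q + 2)*(q - 2)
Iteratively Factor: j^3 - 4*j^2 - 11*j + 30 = (j + 3)*(j^2 - 7*j + 10) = (j - 2)*(j + 3)*(j - 5)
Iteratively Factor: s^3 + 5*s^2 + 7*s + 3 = (s + 1)*(s^2 + 4*s + 3) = (s + 1)^2*(s + 3)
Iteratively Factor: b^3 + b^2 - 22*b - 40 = (b + 4)*(b^2 - 3*b - 10) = (b + 2)*(b + 4)*(b - 5)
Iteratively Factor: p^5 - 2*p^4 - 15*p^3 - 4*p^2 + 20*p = (p)*(p^4 - 2*p^3 - 15*p^2 - 4*p + 20) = p*(p + 2)*(p^3 - 4*p^2 - 7*p + 10) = p*(p + 2)^2*(p^2 - 6*p + 5) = p*(p - 1)*(p + 2)^2*(p - 5)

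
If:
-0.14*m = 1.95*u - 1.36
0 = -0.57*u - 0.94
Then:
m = 32.68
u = -1.65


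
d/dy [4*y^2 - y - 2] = 8*y - 1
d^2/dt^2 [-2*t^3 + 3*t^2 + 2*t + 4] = 6 - 12*t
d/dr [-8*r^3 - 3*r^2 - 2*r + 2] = -24*r^2 - 6*r - 2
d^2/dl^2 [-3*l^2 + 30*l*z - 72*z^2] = -6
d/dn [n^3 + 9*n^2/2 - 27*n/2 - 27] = 3*n^2 + 9*n - 27/2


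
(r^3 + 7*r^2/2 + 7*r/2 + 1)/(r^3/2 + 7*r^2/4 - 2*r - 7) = 2*(2*r^2 + 3*r + 1)/(2*r^2 + 3*r - 14)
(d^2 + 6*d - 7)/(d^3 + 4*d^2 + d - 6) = (d + 7)/(d^2 + 5*d + 6)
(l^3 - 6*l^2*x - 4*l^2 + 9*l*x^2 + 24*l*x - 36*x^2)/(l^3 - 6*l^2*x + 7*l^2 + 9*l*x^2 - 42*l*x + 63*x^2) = (l - 4)/(l + 7)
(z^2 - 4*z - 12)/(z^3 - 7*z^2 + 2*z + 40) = (z - 6)/(z^2 - 9*z + 20)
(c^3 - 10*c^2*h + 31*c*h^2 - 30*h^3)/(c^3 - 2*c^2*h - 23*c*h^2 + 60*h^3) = (c^2 - 7*c*h + 10*h^2)/(c^2 + c*h - 20*h^2)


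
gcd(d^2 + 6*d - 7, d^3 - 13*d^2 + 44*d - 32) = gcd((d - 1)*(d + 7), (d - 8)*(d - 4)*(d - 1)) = d - 1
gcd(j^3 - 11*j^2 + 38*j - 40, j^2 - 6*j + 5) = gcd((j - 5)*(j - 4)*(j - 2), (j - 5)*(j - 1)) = j - 5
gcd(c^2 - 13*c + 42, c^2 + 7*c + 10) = 1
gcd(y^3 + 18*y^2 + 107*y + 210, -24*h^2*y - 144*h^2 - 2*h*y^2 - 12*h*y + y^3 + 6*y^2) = y + 6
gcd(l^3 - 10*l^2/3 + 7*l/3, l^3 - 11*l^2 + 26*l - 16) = l - 1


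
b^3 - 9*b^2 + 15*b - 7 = (b - 7)*(b - 1)^2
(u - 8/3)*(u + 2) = u^2 - 2*u/3 - 16/3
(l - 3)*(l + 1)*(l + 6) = l^3 + 4*l^2 - 15*l - 18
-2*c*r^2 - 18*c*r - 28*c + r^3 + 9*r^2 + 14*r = (-2*c + r)*(r + 2)*(r + 7)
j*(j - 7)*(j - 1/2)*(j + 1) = j^4 - 13*j^3/2 - 4*j^2 + 7*j/2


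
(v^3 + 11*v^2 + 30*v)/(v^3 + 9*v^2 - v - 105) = v*(v + 6)/(v^2 + 4*v - 21)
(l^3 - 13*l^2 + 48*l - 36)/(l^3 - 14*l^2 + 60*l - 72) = (l - 1)/(l - 2)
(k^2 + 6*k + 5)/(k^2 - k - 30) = (k + 1)/(k - 6)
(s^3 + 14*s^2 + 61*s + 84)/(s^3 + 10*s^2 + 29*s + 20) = (s^2 + 10*s + 21)/(s^2 + 6*s + 5)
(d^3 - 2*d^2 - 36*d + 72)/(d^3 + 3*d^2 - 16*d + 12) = (d - 6)/(d - 1)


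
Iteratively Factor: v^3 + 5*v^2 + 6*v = (v + 3)*(v^2 + 2*v) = (v + 2)*(v + 3)*(v)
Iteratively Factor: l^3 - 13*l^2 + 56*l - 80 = (l - 4)*(l^2 - 9*l + 20) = (l - 5)*(l - 4)*(l - 4)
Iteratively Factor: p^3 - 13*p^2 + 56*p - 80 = (p - 4)*(p^2 - 9*p + 20) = (p - 4)^2*(p - 5)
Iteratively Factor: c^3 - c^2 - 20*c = (c - 5)*(c^2 + 4*c) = c*(c - 5)*(c + 4)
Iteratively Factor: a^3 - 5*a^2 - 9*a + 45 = (a + 3)*(a^2 - 8*a + 15) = (a - 5)*(a + 3)*(a - 3)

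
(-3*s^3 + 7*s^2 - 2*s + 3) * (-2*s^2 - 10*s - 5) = 6*s^5 + 16*s^4 - 51*s^3 - 21*s^2 - 20*s - 15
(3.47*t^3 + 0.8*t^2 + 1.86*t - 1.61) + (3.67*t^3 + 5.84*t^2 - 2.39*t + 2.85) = 7.14*t^3 + 6.64*t^2 - 0.53*t + 1.24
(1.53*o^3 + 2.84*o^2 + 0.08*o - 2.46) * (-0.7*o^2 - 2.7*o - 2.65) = -1.071*o^5 - 6.119*o^4 - 11.7785*o^3 - 6.02*o^2 + 6.43*o + 6.519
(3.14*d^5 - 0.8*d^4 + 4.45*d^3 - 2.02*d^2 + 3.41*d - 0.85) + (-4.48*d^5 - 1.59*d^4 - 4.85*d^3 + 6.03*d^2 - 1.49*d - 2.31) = -1.34*d^5 - 2.39*d^4 - 0.399999999999999*d^3 + 4.01*d^2 + 1.92*d - 3.16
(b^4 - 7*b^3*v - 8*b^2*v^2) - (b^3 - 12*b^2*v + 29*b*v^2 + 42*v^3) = b^4 - 7*b^3*v - b^3 - 8*b^2*v^2 + 12*b^2*v - 29*b*v^2 - 42*v^3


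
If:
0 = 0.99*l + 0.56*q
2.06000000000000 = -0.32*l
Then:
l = -6.44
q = 11.38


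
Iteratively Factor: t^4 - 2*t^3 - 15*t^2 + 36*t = (t - 3)*(t^3 + t^2 - 12*t) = t*(t - 3)*(t^2 + t - 12) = t*(t - 3)*(t + 4)*(t - 3)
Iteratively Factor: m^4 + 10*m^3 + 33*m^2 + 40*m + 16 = (m + 4)*(m^3 + 6*m^2 + 9*m + 4) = (m + 1)*(m + 4)*(m^2 + 5*m + 4) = (m + 1)*(m + 4)^2*(m + 1)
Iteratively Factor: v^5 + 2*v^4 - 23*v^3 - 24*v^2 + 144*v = (v + 4)*(v^4 - 2*v^3 - 15*v^2 + 36*v) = (v - 3)*(v + 4)*(v^3 + v^2 - 12*v) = (v - 3)*(v + 4)^2*(v^2 - 3*v) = v*(v - 3)*(v + 4)^2*(v - 3)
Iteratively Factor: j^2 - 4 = (j - 2)*(j + 2)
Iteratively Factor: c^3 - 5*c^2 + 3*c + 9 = (c + 1)*(c^2 - 6*c + 9) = (c - 3)*(c + 1)*(c - 3)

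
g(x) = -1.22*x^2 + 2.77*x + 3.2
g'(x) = 2.77 - 2.44*x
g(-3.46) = -20.99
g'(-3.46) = 11.21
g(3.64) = -2.88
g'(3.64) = -6.11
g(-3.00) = -16.09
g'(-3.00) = 10.09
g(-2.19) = -8.72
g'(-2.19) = 8.11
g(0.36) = 4.04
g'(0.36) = 1.89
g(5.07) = -14.12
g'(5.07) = -9.60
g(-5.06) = -42.05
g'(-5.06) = 15.12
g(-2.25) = -9.21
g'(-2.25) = 8.26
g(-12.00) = -205.72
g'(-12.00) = 32.05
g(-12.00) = -205.72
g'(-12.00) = 32.05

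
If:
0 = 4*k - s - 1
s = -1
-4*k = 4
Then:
No Solution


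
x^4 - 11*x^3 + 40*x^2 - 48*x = x*(x - 4)^2*(x - 3)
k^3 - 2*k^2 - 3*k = k*(k - 3)*(k + 1)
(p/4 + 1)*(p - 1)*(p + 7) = p^3/4 + 5*p^2/2 + 17*p/4 - 7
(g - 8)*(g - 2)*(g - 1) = g^3 - 11*g^2 + 26*g - 16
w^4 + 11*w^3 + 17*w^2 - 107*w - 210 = (w - 3)*(w + 2)*(w + 5)*(w + 7)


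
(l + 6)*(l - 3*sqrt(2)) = l^2 - 3*sqrt(2)*l + 6*l - 18*sqrt(2)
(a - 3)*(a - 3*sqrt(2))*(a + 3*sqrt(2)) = a^3 - 3*a^2 - 18*a + 54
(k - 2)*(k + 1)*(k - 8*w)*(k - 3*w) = k^4 - 11*k^3*w - k^3 + 24*k^2*w^2 + 11*k^2*w - 2*k^2 - 24*k*w^2 + 22*k*w - 48*w^2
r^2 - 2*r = r*(r - 2)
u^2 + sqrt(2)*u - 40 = (u - 4*sqrt(2))*(u + 5*sqrt(2))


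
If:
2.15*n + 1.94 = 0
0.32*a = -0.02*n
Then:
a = 0.06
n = -0.90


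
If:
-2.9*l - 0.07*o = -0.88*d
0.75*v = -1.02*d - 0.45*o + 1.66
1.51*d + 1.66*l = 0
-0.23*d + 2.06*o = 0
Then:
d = 0.00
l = 0.00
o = 0.00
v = 2.21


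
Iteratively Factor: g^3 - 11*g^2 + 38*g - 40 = (g - 2)*(g^2 - 9*g + 20) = (g - 4)*(g - 2)*(g - 5)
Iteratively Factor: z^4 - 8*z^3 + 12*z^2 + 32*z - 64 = (z - 4)*(z^3 - 4*z^2 - 4*z + 16) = (z - 4)*(z - 2)*(z^2 - 2*z - 8) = (z - 4)^2*(z - 2)*(z + 2)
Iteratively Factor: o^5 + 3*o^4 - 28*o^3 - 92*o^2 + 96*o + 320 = (o + 4)*(o^4 - o^3 - 24*o^2 + 4*o + 80) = (o - 2)*(o + 4)*(o^3 + o^2 - 22*o - 40) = (o - 2)*(o + 4)^2*(o^2 - 3*o - 10) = (o - 2)*(o + 2)*(o + 4)^2*(o - 5)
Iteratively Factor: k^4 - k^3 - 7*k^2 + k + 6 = (k - 1)*(k^3 - 7*k - 6) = (k - 1)*(k + 2)*(k^2 - 2*k - 3) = (k - 3)*(k - 1)*(k + 2)*(k + 1)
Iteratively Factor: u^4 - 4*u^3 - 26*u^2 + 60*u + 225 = (u + 3)*(u^3 - 7*u^2 - 5*u + 75) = (u + 3)^2*(u^2 - 10*u + 25) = (u - 5)*(u + 3)^2*(u - 5)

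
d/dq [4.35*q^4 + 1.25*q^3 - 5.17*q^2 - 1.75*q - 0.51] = 17.4*q^3 + 3.75*q^2 - 10.34*q - 1.75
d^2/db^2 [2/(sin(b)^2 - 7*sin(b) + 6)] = 2*(-4*sin(b)^3 + 17*sin(b)^2 - 2*sin(b) - 86)/((sin(b) - 6)^3*(sin(b) - 1)^2)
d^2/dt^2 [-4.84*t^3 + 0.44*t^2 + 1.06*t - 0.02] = 0.88 - 29.04*t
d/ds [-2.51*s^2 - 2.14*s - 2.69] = -5.02*s - 2.14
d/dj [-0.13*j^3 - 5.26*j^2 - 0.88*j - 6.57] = -0.39*j^2 - 10.52*j - 0.88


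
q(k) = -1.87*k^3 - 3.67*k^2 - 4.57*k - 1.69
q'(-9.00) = -392.92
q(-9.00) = 1105.40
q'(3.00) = -77.08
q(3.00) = -98.92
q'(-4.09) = -68.39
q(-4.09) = 83.55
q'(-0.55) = -2.23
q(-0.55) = 0.02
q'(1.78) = -35.41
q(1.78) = -32.00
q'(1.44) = -26.77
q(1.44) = -21.46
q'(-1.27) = -4.30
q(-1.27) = 2.03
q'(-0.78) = -2.26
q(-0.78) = 0.53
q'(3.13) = -82.50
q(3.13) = -109.29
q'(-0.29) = -2.91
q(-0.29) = -0.63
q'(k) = -5.61*k^2 - 7.34*k - 4.57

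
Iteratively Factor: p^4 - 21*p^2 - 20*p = (p + 4)*(p^3 - 4*p^2 - 5*p) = (p + 1)*(p + 4)*(p^2 - 5*p) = p*(p + 1)*(p + 4)*(p - 5)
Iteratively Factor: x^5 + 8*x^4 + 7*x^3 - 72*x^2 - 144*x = (x + 4)*(x^4 + 4*x^3 - 9*x^2 - 36*x) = (x + 4)^2*(x^3 - 9*x) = (x - 3)*(x + 4)^2*(x^2 + 3*x) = (x - 3)*(x + 3)*(x + 4)^2*(x)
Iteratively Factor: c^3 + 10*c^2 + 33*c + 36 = (c + 3)*(c^2 + 7*c + 12) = (c + 3)^2*(c + 4)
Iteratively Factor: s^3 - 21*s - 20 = (s + 4)*(s^2 - 4*s - 5) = (s - 5)*(s + 4)*(s + 1)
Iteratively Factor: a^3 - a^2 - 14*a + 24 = (a - 3)*(a^2 + 2*a - 8) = (a - 3)*(a - 2)*(a + 4)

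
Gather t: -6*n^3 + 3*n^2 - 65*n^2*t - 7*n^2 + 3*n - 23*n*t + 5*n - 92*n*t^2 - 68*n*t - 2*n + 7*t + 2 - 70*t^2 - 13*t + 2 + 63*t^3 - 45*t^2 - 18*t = -6*n^3 - 4*n^2 + 6*n + 63*t^3 + t^2*(-92*n - 115) + t*(-65*n^2 - 91*n - 24) + 4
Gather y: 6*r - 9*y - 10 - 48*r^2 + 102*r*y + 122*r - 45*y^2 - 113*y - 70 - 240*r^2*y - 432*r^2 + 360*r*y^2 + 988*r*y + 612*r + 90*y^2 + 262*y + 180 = -480*r^2 + 740*r + y^2*(360*r + 45) + y*(-240*r^2 + 1090*r + 140) + 100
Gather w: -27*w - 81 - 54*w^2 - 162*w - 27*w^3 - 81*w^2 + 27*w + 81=-27*w^3 - 135*w^2 - 162*w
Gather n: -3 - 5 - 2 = -10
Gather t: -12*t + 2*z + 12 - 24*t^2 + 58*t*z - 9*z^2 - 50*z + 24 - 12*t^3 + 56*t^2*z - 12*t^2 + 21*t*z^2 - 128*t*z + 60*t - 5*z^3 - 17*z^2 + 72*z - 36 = -12*t^3 + t^2*(56*z - 36) + t*(21*z^2 - 70*z + 48) - 5*z^3 - 26*z^2 + 24*z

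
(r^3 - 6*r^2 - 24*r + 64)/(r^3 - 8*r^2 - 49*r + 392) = (r^2 + 2*r - 8)/(r^2 - 49)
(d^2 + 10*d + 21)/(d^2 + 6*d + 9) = (d + 7)/(d + 3)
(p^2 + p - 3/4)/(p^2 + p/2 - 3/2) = (p - 1/2)/(p - 1)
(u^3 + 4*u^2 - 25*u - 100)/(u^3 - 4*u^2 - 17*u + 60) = (u + 5)/(u - 3)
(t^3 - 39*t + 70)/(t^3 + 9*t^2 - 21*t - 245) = (t - 2)/(t + 7)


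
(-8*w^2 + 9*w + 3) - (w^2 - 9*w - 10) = -9*w^2 + 18*w + 13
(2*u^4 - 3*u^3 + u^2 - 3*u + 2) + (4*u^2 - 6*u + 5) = 2*u^4 - 3*u^3 + 5*u^2 - 9*u + 7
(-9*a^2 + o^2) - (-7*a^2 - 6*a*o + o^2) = -2*a^2 + 6*a*o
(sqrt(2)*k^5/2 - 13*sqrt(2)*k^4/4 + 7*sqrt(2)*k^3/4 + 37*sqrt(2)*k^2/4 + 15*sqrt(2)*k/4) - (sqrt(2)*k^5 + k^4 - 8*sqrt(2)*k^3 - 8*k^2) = -sqrt(2)*k^5/2 - 13*sqrt(2)*k^4/4 - k^4 + 39*sqrt(2)*k^3/4 + 8*k^2 + 37*sqrt(2)*k^2/4 + 15*sqrt(2)*k/4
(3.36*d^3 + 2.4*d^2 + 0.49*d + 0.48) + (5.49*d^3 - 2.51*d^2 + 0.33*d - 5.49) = 8.85*d^3 - 0.11*d^2 + 0.82*d - 5.01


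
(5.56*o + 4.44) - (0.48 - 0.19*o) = 5.75*o + 3.96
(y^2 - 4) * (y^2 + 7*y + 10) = y^4 + 7*y^3 + 6*y^2 - 28*y - 40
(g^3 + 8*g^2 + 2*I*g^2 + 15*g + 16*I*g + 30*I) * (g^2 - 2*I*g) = g^5 + 8*g^4 + 19*g^3 + 32*g^2 + 60*g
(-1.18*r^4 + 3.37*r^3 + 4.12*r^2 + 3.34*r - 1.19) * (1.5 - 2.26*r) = 2.6668*r^5 - 9.3862*r^4 - 4.2562*r^3 - 1.3684*r^2 + 7.6994*r - 1.785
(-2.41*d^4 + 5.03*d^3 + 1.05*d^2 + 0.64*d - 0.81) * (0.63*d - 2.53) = -1.5183*d^5 + 9.2662*d^4 - 12.0644*d^3 - 2.2533*d^2 - 2.1295*d + 2.0493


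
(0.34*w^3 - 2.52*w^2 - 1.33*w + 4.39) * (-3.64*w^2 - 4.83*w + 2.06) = -1.2376*w^5 + 7.5306*w^4 + 17.7132*w^3 - 14.7469*w^2 - 23.9435*w + 9.0434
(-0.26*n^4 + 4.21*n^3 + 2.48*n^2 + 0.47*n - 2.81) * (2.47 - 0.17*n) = 0.0442*n^5 - 1.3579*n^4 + 9.9771*n^3 + 6.0457*n^2 + 1.6386*n - 6.9407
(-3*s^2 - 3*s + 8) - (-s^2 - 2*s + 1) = -2*s^2 - s + 7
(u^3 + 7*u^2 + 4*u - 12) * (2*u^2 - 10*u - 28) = 2*u^5 + 4*u^4 - 90*u^3 - 260*u^2 + 8*u + 336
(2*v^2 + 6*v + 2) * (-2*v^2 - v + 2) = -4*v^4 - 14*v^3 - 6*v^2 + 10*v + 4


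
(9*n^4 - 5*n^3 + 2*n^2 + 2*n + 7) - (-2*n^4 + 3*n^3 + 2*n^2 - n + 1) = 11*n^4 - 8*n^3 + 3*n + 6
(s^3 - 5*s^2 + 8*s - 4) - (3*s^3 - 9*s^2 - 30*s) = -2*s^3 + 4*s^2 + 38*s - 4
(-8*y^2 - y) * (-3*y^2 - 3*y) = 24*y^4 + 27*y^3 + 3*y^2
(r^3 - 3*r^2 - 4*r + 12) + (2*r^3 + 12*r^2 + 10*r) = 3*r^3 + 9*r^2 + 6*r + 12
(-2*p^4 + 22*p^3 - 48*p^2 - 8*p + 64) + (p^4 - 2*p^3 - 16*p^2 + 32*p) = -p^4 + 20*p^3 - 64*p^2 + 24*p + 64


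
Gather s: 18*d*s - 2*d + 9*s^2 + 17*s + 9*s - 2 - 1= -2*d + 9*s^2 + s*(18*d + 26) - 3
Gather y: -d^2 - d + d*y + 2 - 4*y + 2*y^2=-d^2 - d + 2*y^2 + y*(d - 4) + 2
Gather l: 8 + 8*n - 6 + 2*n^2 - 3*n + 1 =2*n^2 + 5*n + 3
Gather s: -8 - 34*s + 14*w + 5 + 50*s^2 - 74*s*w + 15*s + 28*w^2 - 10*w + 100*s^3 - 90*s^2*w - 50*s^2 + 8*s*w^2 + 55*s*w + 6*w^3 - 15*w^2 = 100*s^3 - 90*s^2*w + s*(8*w^2 - 19*w - 19) + 6*w^3 + 13*w^2 + 4*w - 3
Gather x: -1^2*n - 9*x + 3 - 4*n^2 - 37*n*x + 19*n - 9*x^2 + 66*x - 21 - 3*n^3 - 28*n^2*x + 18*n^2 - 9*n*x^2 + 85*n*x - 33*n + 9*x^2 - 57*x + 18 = -3*n^3 + 14*n^2 - 9*n*x^2 - 15*n + x*(-28*n^2 + 48*n)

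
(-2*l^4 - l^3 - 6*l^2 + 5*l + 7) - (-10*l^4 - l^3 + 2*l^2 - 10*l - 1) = 8*l^4 - 8*l^2 + 15*l + 8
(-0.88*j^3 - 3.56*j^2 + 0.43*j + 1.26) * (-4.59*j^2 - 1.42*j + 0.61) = 4.0392*j^5 + 17.59*j^4 + 2.5447*j^3 - 8.5656*j^2 - 1.5269*j + 0.7686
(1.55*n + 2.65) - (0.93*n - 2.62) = 0.62*n + 5.27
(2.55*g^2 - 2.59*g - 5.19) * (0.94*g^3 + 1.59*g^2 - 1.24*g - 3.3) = 2.397*g^5 + 1.6199*g^4 - 12.1587*g^3 - 13.4555*g^2 + 14.9826*g + 17.127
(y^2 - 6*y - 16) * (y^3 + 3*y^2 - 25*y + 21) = y^5 - 3*y^4 - 59*y^3 + 123*y^2 + 274*y - 336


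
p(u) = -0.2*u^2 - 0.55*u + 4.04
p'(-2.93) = 0.62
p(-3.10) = 3.82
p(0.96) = 3.33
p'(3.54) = -1.97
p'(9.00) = -4.15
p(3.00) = 0.59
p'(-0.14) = -0.49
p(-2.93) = 3.93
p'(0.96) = -0.93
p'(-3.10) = 0.69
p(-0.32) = 4.20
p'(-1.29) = -0.03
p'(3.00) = -1.75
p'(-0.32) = -0.42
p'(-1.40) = 0.01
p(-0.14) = 4.11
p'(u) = -0.4*u - 0.55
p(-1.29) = 4.42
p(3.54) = -0.41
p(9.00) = -17.11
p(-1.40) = 4.42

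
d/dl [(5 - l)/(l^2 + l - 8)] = (-l^2 - l + (l - 5)*(2*l + 1) + 8)/(l^2 + l - 8)^2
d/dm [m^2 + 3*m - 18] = 2*m + 3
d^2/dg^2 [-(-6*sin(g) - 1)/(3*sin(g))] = (cos(g)^2 + 1)/(3*sin(g)^3)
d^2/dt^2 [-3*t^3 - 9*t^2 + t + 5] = -18*t - 18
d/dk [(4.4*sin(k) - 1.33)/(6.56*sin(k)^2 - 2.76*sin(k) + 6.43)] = (-28.864*sin(k)^2 + 17.4496*sin(k) + 24.6212)*cos(k)/(43.0336*sin(k)^4 - 36.2112*sin(k)^3 + 91.9792*sin(k)^2 - 35.4936*sin(k) + 41.3449)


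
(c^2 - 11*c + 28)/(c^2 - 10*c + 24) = (c - 7)/(c - 6)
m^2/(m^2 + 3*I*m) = m/(m + 3*I)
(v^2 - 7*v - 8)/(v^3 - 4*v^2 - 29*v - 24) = 1/(v + 3)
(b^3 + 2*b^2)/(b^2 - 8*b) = b*(b + 2)/(b - 8)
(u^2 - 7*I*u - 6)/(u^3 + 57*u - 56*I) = (u - 6*I)/(u^2 + I*u + 56)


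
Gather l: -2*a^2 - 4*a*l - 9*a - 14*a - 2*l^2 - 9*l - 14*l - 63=-2*a^2 - 23*a - 2*l^2 + l*(-4*a - 23) - 63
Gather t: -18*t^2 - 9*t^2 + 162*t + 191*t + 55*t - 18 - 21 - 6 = -27*t^2 + 408*t - 45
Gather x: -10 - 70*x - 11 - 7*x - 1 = -77*x - 22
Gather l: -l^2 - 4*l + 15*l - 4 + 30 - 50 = -l^2 + 11*l - 24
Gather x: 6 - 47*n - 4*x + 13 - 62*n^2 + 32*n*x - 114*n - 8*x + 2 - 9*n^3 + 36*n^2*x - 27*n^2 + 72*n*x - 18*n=-9*n^3 - 89*n^2 - 179*n + x*(36*n^2 + 104*n - 12) + 21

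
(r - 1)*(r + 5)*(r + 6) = r^3 + 10*r^2 + 19*r - 30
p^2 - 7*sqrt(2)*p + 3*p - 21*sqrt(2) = (p + 3)*(p - 7*sqrt(2))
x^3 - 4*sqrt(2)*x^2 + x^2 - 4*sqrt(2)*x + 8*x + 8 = (x + 1)*(x - 2*sqrt(2))^2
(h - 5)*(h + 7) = h^2 + 2*h - 35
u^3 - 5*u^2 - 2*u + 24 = (u - 4)*(u - 3)*(u + 2)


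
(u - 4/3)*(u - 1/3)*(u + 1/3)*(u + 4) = u^4 + 8*u^3/3 - 49*u^2/9 - 8*u/27 + 16/27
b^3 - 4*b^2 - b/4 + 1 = (b - 4)*(b - 1/2)*(b + 1/2)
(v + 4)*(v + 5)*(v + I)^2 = v^4 + 9*v^3 + 2*I*v^3 + 19*v^2 + 18*I*v^2 - 9*v + 40*I*v - 20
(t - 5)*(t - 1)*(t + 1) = t^3 - 5*t^2 - t + 5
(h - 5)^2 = h^2 - 10*h + 25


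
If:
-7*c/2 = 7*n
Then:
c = -2*n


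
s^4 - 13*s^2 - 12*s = s*(s - 4)*(s + 1)*(s + 3)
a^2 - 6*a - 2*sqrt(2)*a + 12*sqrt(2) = (a - 6)*(a - 2*sqrt(2))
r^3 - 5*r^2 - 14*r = r*(r - 7)*(r + 2)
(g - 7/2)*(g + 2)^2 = g^3 + g^2/2 - 10*g - 14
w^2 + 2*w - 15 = (w - 3)*(w + 5)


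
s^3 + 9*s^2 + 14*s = s*(s + 2)*(s + 7)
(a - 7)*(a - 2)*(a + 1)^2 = a^4 - 7*a^3 - 3*a^2 + 19*a + 14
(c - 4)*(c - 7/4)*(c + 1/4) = c^3 - 11*c^2/2 + 89*c/16 + 7/4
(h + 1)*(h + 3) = h^2 + 4*h + 3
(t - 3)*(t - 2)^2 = t^3 - 7*t^2 + 16*t - 12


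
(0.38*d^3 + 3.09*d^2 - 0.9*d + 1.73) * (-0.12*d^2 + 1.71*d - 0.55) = -0.0456*d^5 + 0.279*d^4 + 5.1829*d^3 - 3.4461*d^2 + 3.4533*d - 0.9515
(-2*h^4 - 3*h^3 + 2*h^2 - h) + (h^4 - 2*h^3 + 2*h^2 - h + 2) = -h^4 - 5*h^3 + 4*h^2 - 2*h + 2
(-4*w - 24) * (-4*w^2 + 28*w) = 16*w^3 - 16*w^2 - 672*w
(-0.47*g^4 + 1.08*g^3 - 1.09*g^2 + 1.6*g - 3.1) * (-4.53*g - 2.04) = 2.1291*g^5 - 3.9336*g^4 + 2.7345*g^3 - 5.0244*g^2 + 10.779*g + 6.324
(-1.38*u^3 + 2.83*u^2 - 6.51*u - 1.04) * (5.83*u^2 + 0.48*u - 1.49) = -8.0454*u^5 + 15.8365*u^4 - 34.5387*u^3 - 13.4047*u^2 + 9.2007*u + 1.5496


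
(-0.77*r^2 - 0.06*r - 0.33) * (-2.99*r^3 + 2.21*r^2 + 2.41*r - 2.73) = 2.3023*r^5 - 1.5223*r^4 - 1.0016*r^3 + 1.2282*r^2 - 0.6315*r + 0.9009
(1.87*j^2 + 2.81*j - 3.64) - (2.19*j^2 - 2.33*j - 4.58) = -0.32*j^2 + 5.14*j + 0.94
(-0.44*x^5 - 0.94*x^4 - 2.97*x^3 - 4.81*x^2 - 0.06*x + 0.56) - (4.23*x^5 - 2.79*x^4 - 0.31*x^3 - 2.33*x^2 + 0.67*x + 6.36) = -4.67*x^5 + 1.85*x^4 - 2.66*x^3 - 2.48*x^2 - 0.73*x - 5.8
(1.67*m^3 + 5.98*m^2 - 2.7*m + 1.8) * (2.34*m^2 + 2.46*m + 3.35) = 3.9078*m^5 + 18.1014*m^4 + 13.9873*m^3 + 17.603*m^2 - 4.617*m + 6.03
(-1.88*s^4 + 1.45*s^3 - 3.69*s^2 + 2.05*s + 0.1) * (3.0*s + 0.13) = -5.64*s^5 + 4.1056*s^4 - 10.8815*s^3 + 5.6703*s^2 + 0.5665*s + 0.013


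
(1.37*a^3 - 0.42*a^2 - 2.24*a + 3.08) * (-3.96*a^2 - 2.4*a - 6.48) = -5.4252*a^5 - 1.6248*a^4 + 1.0008*a^3 - 4.0992*a^2 + 7.1232*a - 19.9584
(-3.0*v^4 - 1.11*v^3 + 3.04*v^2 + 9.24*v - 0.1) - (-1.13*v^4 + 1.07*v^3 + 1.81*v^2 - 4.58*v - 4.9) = -1.87*v^4 - 2.18*v^3 + 1.23*v^2 + 13.82*v + 4.8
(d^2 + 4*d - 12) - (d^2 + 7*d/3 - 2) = 5*d/3 - 10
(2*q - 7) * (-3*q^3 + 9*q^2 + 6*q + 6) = -6*q^4 + 39*q^3 - 51*q^2 - 30*q - 42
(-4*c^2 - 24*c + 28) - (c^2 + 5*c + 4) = -5*c^2 - 29*c + 24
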